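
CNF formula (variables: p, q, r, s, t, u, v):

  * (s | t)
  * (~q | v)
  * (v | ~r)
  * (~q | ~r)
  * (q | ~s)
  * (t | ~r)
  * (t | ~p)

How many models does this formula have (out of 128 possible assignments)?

Split on q, then r.
  q=T, r=T: a clause becomes empty — 0.
  q=T, r=F: u free; 5 ways for (p,s,t,v) × 2^1 = 10.
  q=F, r=T: remaining (p,s,t,u,v) ∈ {(F,F,T,F,T); (F,F,T,T,T); (T,F,T,F,T); (T,F,T,T,T)} — 4.
  q=F, r=F: forces s=F; t=T; p, u, v free → 2^3 = 8.
Total: 0 + 10 + 4 + 8 = 22.

22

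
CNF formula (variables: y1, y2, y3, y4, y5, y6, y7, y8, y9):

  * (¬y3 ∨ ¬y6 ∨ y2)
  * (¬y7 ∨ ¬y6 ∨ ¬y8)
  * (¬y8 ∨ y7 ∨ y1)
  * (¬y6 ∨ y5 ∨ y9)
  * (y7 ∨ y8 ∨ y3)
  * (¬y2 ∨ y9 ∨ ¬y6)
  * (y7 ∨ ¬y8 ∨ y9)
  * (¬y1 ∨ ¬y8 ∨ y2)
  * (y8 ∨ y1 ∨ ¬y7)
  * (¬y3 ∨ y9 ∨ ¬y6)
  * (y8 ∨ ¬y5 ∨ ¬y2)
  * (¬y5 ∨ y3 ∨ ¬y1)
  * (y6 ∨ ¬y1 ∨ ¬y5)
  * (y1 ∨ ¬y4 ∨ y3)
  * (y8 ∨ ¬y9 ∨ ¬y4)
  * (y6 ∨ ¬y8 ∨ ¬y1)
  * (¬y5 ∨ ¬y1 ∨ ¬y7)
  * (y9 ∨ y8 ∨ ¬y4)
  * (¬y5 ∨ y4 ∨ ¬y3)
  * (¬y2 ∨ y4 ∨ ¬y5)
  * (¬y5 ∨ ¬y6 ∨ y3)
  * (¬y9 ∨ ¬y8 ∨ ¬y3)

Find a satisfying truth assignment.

Branch on y1: take y1 = False.
Branch on y2: take y2 = False.
The remaining clauses are satisfied by y3 = True, y4 = False, y5 = False, y6 = False, y7 = False, y8 = False, y9 = False.
Every clause has at least one true literal under this assignment.

y1=F  y2=F  y3=T  y4=F  y5=F  y6=F  y7=F  y8=F  y9=F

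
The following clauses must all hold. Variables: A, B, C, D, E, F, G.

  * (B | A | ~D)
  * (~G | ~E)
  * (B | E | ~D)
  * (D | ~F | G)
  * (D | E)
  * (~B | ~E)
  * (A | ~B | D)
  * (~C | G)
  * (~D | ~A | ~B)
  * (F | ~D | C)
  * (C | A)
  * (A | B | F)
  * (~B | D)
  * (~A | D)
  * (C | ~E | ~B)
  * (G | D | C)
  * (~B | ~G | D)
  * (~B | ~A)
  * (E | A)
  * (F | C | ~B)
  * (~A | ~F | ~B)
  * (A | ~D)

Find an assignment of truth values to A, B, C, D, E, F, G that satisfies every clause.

Branch on A: take A = True.
  then D is forced to True.
  then B is forced to False.
  then E is forced to True.
  then G is forced to False.
  then C is forced to False.
  then F is forced to True.
Every clause has at least one true literal under this assignment.

A = T, B = F, C = F, D = T, E = T, F = T, G = F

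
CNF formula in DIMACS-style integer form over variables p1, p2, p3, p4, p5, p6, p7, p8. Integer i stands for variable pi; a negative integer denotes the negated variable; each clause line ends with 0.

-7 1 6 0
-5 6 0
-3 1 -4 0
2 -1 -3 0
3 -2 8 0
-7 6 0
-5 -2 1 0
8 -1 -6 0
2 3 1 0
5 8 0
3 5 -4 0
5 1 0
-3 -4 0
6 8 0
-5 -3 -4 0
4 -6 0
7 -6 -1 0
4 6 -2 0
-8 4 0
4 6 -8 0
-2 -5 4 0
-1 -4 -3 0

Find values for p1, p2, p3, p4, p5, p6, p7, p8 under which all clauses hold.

p1=1, p2=1, p3=0, p4=1, p5=1, p6=1, p7=1, p8=1

Check each clause:
  1. (p1 | ~p7 | p6) — p1 is true.
  2. (p6 | ~p5) — p6 is true.
  3. (~p4 | p1 | ~p3) — p1 is true.
  4. (~p3 | p2 | ~p1) — p2 is true.
  5. (p8 | ~p2 | p3) — p8 is true.
  6. (p6 | ~p7) — p6 is true.
  7. (p1 | ~p2 | ~p5) — p1 is true.
  8. (~p6 | ~p1 | p8) — p8 is true.
  9. (p3 | p2 | p1) — p1 is true.
  10. (p5 | p8) — p8 is true.
  11. (p3 | p5 | ~p4) — p5 is true.
  12. (p1 | p5) — p1 is true.
  13. (~p4 | ~p3) — ~p3 is true.
  14. (p8 | p6) — p8 is true.
  15. (~p5 | ~p3 | ~p4) — ~p3 is true.
  16. (p4 | ~p6) — p4 is true.
  17. (p7 | ~p6 | ~p1) — p7 is true.
  18. (p6 | p4 | ~p2) — p4 is true.
  19. (p4 | ~p8) — p4 is true.
  20. (p6 | ~p8 | p4) — p4 is true.
  21. (p4 | ~p5 | ~p2) — p4 is true.
  22. (~p4 | ~p3 | ~p1) — ~p3 is true.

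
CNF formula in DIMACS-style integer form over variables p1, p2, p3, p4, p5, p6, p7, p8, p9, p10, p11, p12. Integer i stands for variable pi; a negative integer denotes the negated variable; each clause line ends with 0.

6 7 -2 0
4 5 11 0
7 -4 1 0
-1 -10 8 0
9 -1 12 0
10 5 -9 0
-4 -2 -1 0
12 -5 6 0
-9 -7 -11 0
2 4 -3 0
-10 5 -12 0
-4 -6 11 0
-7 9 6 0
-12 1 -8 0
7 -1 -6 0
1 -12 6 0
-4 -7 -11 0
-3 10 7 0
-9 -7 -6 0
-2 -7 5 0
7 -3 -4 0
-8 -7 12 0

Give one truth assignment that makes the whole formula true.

Try p1 = True.
Try p2 = True.
  then p4 is forced to False.
Try p3 = True.
For the remaining variables, p5 = True, p6 = True, p7 = True, p8 = False, p9 = False, p10 = False, p11 = True, p12 = True works.
Every clause has at least one true literal under this assignment.

p1=T, p2=T, p3=T, p4=F, p5=T, p6=T, p7=T, p8=F, p9=F, p10=F, p11=T, p12=T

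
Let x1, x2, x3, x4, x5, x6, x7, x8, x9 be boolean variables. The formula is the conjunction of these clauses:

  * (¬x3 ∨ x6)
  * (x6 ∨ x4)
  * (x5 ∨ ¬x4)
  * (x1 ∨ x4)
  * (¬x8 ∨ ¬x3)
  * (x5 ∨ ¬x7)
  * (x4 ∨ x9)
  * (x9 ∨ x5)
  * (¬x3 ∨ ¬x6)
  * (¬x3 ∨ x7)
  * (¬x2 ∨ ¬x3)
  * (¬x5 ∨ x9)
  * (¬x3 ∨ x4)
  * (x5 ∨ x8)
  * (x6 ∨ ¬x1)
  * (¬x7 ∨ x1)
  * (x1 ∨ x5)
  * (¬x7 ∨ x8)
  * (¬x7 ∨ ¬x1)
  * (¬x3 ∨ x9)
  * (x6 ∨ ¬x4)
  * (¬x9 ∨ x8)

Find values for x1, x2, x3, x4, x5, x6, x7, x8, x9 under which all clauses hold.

x1 = False, x2 = False, x3 = False, x4 = True, x5 = True, x6 = True, x7 = False, x8 = True, x9 = True

Pure literal: x2 appears only negated; assign x2 = False.
x3 occurs only negated in the remaining clauses — set x3 = False.
Set x1 = False and propagate.
  then x4 is forced to True.
  then x5 is forced to True.
  then x9 is forced to True.
  then x7 is forced to False.
  then x6 is forced to True.
  then x8 is forced to True.
Every clause has at least one true literal under this assignment.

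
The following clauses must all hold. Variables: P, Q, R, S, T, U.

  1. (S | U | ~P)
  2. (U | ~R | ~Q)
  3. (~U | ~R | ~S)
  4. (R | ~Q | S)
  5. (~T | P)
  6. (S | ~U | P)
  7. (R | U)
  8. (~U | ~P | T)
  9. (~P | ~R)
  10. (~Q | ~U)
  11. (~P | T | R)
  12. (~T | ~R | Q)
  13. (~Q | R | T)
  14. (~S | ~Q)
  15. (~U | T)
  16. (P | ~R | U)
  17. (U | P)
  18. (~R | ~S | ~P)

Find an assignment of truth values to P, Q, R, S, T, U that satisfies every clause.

P=1  Q=0  R=0  S=1  T=1  U=1

Check each clause:
  1. (~P | S | U) — S is true.
  2. (~Q | U | ~R) — ~R is true.
  3. (~S | ~U | ~R) — ~R is true.
  4. (R | S | ~Q) — S is true.
  5. (~T | P) — P is true.
  6. (S | P | ~U) — P is true.
  7. (U | R) — U is true.
  8. (~U | ~P | T) — T is true.
  9. (~R | ~P) — ~R is true.
  10. (~U | ~Q) — ~Q is true.
  11. (R | T | ~P) — T is true.
  12. (~R | Q | ~T) — ~R is true.
  13. (R | ~Q | T) — T is true.
  14. (~S | ~Q) — ~Q is true.
  15. (T | ~U) — T is true.
  16. (~R | U | P) — P is true.
  17. (P | U) — P is true.
  18. (~R | ~P | ~S) — ~R is true.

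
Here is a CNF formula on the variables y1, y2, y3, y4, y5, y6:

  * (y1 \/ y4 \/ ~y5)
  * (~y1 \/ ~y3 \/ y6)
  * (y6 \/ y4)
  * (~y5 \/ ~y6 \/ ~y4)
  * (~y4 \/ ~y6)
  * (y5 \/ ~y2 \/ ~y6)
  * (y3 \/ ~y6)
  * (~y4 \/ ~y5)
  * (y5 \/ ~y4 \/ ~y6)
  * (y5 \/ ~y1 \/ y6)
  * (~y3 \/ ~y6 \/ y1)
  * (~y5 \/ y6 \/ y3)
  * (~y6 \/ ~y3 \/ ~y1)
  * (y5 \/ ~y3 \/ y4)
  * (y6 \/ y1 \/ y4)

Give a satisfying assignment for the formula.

Set y1 = False and propagate.
Set y2 = True and propagate.
Try y3 = False.
  then y6 is forced to False.
  then y4 is forced to True.
  then y5 is forced to False.

y1=0, y2=1, y3=0, y4=1, y5=0, y6=0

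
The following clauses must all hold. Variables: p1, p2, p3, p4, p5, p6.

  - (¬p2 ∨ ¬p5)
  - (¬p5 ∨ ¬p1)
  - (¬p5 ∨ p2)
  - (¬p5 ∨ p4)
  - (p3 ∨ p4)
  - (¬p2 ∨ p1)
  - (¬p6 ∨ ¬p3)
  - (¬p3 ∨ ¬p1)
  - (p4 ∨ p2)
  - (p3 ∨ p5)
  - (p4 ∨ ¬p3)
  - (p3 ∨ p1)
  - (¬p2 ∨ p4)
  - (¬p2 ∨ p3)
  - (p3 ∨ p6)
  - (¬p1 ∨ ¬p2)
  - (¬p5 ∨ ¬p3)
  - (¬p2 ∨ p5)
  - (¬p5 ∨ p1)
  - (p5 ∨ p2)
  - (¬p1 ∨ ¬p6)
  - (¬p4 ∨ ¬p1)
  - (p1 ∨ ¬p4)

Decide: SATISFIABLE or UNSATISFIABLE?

UNSATISFIABLE

p1 = True:
  propagation gives p5=False, p3=False; an empty clause results — contradiction.
p1 = False:
  propagation gives p2=False, p5=False; an empty clause results — contradiction.
Every branch closes, so no satisfying assignment exists.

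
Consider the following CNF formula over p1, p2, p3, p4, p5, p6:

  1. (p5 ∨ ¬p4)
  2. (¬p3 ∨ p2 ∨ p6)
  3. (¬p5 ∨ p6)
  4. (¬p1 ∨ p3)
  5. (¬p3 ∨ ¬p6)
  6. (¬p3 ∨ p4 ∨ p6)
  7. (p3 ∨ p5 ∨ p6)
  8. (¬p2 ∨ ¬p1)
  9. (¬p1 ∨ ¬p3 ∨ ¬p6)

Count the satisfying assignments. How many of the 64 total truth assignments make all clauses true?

The models are:
  p1=0 p2=0 p3=0 p4=0 p5=0 p6=1
  p1=0 p2=0 p3=0 p4=0 p5=1 p6=1
  p1=0 p2=0 p3=0 p4=1 p5=1 p6=1
  p1=0 p2=1 p3=0 p4=0 p5=0 p6=1
  p1=0 p2=1 p3=0 p4=0 p5=1 p6=1
  p1=0 p2=1 p3=0 p4=1 p5=1 p6=1
Count: 6.

6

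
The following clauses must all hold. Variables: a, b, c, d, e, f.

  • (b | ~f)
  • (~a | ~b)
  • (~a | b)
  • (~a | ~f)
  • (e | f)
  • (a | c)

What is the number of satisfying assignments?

8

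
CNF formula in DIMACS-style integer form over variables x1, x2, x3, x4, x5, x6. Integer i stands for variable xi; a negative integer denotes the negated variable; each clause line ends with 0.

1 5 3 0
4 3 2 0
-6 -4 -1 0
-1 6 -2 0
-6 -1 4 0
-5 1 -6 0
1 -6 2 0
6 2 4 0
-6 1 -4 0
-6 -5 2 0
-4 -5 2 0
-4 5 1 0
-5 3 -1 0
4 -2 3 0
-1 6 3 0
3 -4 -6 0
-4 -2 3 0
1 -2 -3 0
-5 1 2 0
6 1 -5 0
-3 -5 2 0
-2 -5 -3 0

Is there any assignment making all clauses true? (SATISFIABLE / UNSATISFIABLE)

Branch on x1: take x1 = True.
The remaining clauses are satisfied by x2 = False, x3 = True, x4 = True, x5 = False, x6 = False.
So x1=T, x2=F, x3=T, x4=T, x5=F, x6=F is a satisfying assignment.

SATISFIABLE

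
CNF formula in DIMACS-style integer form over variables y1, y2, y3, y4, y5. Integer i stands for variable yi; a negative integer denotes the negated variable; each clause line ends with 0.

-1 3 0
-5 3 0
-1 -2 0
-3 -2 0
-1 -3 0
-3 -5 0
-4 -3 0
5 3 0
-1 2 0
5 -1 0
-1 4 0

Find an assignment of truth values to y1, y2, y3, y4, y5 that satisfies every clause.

y1=F, y2=F, y3=T, y4=F, y5=F

Check each clause:
  1. (y3 ∨ ¬y1) — y3 is true.
  2. (¬y5 ∨ y3) — y3 is true.
  3. (¬y1 ∨ ¬y2) — ¬y1 is true.
  4. (¬y3 ∨ ¬y2) — ¬y2 is true.
  5. (¬y3 ∨ ¬y1) — ¬y1 is true.
  6. (¬y5 ∨ ¬y3) — ¬y5 is true.
  7. (¬y3 ∨ ¬y4) — ¬y4 is true.
  8. (y3 ∨ y5) — y3 is true.
  9. (¬y1 ∨ y2) — ¬y1 is true.
  10. (¬y1 ∨ y5) — ¬y1 is true.
  11. (¬y1 ∨ y4) — ¬y1 is true.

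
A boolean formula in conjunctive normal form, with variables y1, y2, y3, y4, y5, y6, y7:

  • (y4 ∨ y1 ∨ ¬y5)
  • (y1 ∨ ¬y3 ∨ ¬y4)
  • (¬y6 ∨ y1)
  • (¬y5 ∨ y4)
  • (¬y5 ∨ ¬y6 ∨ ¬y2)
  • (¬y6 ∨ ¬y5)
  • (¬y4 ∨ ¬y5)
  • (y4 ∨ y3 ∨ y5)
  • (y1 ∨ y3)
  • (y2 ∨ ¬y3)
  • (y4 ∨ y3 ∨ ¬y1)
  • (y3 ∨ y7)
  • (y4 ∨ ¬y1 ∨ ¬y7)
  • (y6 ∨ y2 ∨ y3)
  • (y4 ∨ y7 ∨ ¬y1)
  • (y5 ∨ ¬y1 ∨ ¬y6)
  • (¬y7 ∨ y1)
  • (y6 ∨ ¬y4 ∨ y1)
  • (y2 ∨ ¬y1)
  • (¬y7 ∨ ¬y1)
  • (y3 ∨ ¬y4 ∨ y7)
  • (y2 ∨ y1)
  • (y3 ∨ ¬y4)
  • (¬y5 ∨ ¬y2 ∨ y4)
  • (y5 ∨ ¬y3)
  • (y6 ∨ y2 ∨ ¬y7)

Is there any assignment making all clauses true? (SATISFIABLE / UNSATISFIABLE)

y1 = True:
  propagation gives y2=True, y7=False, y3=True, y4=True; an empty clause results — contradiction.
y1 = False:
  propagation gives y6=False, y3=True, y4=False, y5=False; an empty clause results — contradiction.
Every branch closes, so no satisfying assignment exists.

UNSATISFIABLE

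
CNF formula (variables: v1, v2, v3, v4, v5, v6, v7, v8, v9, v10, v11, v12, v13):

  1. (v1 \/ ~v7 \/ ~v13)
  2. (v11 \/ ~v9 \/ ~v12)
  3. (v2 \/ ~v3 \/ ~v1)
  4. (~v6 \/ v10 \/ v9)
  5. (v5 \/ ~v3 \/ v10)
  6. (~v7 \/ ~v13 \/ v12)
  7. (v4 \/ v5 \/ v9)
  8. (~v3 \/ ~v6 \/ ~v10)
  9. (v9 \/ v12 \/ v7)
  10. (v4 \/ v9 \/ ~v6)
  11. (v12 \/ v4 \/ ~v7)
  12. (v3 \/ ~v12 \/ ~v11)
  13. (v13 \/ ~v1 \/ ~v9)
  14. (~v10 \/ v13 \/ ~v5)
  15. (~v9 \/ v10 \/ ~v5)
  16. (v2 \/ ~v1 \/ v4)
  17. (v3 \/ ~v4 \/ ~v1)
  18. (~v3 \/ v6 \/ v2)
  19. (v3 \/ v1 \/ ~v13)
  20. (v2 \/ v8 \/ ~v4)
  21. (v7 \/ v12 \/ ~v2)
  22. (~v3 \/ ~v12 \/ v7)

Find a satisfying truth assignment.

Pure literal: v8 appears only positively; assign v8 = True.
Try v1 = False.
Branch on v2: take v2 = True.
For the remaining variables, v3 = True, v4 = False, v5 = True, v6 = False, v7 = True, v9 = False, v10 = False, v11 = True, v12 = True, v13 = False works.

v1=F  v2=T  v3=T  v4=F  v5=T  v6=F  v7=T  v8=T  v9=F  v10=F  v11=T  v12=T  v13=F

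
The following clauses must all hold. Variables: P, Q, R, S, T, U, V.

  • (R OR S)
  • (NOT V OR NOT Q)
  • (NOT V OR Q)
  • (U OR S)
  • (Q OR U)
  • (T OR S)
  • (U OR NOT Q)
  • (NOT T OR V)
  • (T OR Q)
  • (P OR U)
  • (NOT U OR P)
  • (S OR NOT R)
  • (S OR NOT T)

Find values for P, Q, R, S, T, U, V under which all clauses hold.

P = True, Q = True, R = True, S = True, T = False, U = True, V = False

Pure literal: P appears only positively; assign P = True.
Pure literal: S appears only positively; assign S = True.
Branch on Q: take Q = True.
  then V is forced to False.
  then U is forced to True.
  then T is forced to False.
R is now unconstrained; take R = True.
Check each clause:
  1. (R OR S) — R is true.
  2. (NOT V OR NOT Q) — NOT V is true.
  3. (NOT V OR Q) — NOT V is true.
  4. (U OR S) — S is true.
  5. (U OR Q) — Q is true.
  6. (T OR S) — S is true.
  7. (NOT Q OR U) — U is true.
  8. (V OR NOT T) — NOT T is true.
  9. (T OR Q) — Q is true.
  10. (U OR P) — P is true.
  11. (P OR NOT U) — P is true.
  12. (S OR NOT R) — S is true.
  13. (S OR NOT T) — NOT T is true.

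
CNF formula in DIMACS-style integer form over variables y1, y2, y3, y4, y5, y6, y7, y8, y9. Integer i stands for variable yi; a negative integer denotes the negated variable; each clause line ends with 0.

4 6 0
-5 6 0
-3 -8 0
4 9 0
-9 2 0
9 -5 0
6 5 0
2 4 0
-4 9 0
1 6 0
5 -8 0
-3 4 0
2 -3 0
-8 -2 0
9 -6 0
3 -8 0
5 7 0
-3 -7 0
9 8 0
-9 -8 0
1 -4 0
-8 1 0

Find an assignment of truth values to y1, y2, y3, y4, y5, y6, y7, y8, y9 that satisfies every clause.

Pure literal: y1 appears only positively; assign y1 = True.
Branch on y2: take y2 = True.
  then y8 is forced to False.
  then y9 is forced to True.
Branch on y3: take y3 = False.
Set y4 = False and propagate.
  then y6 is forced to True.
The remaining clauses are satisfied by y5 = True, y7 = True.

y1=T, y2=T, y3=F, y4=F, y5=T, y6=T, y7=T, y8=F, y9=T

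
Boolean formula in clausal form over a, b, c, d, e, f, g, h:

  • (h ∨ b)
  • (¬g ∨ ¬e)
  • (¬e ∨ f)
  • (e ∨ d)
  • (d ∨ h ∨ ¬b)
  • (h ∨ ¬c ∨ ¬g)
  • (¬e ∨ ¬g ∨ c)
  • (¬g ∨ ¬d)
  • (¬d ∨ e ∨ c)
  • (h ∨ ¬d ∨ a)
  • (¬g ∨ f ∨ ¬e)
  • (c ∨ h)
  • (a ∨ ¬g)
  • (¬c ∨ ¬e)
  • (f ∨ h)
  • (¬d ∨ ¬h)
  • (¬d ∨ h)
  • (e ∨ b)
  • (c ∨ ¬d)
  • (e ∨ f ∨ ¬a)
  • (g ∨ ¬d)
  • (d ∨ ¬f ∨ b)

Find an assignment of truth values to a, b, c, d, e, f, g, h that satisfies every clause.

a=F, b=T, c=F, d=F, e=T, f=T, g=F, h=T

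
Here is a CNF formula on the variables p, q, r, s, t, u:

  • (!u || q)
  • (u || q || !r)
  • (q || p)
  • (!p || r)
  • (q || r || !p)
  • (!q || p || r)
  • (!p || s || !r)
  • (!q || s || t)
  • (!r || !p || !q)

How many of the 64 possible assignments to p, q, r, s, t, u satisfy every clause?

Satisfying assignments:
  p=F q=T r=T s=F t=T u=F
  p=F q=T r=T s=F t=T u=T
  p=F q=T r=T s=T t=F u=F
  p=F q=T r=T s=T t=F u=T
  p=F q=T r=T s=T t=T u=F
  p=F q=T r=T s=T t=T u=T
That's 6 in total.

6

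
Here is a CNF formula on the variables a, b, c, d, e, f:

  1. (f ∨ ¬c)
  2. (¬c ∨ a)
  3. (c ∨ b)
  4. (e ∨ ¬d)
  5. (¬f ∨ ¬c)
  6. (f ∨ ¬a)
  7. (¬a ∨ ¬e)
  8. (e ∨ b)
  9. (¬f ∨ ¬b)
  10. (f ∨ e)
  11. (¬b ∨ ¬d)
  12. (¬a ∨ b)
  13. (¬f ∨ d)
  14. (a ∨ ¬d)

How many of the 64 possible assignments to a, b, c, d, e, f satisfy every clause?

1

The models are:
  a=F b=T c=F d=F e=T f=F
Count: 1.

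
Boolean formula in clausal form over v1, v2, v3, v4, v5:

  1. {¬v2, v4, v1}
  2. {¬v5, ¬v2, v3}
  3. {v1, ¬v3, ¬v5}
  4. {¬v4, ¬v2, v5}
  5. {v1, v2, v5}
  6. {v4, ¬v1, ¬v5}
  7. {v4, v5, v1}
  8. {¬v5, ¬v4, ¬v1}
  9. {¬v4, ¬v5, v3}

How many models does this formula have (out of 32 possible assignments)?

7

The models are:
  v1=F v2=F v3=F v4=F v5=T
  v1=T v2=F v3=F v4=F v5=F
  v1=T v2=F v3=F v4=T v5=F
  v1=T v2=F v3=T v4=F v5=F
  v1=T v2=F v3=T v4=T v5=F
  v1=T v2=T v3=F v4=F v5=F
  v1=T v2=T v3=T v4=F v5=F
That's 7 in total.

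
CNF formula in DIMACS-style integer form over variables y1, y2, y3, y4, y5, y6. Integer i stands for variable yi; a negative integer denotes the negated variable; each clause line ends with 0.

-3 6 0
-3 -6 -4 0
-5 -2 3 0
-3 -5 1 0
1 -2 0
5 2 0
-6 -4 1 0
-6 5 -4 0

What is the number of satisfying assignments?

13

Case analysis on y3 and y5:
  y3=1, y5=1: remaining (y1,y2,y4,y6) ∈ {(1,0,0,1); (1,1,0,1)} — 2.
  y3=1, y5=0: remaining (y1,y2,y4,y6) ∈ {(1,1,0,1)} — 1.
  y3=0, y5=1: 7 of the 16 assignments to (y1,y2,y4,y6) work.
  y3=0, y5=0: remaining (y1,y2,y4,y6) ∈ {(1,1,0,0); (1,1,0,1); (1,1,1,0)} — 3.
Total: 2 + 1 + 7 + 3 = 13.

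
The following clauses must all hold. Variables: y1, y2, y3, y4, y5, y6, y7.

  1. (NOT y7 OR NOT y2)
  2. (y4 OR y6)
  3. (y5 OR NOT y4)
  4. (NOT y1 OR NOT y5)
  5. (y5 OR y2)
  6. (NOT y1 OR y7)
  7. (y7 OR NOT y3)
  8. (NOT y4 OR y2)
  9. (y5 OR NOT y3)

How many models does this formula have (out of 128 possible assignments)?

7

Satisfying assignments:
  y1=0 y2=0 y3=0 y4=0 y5=1 y6=1 y7=0
  y1=0 y2=0 y3=0 y4=0 y5=1 y6=1 y7=1
  y1=0 y2=0 y3=1 y4=0 y5=1 y6=1 y7=1
  y1=0 y2=1 y3=0 y4=0 y5=0 y6=1 y7=0
  y1=0 y2=1 y3=0 y4=0 y5=1 y6=1 y7=0
  y1=0 y2=1 y3=0 y4=1 y5=1 y6=0 y7=0
  y1=0 y2=1 y3=0 y4=1 y5=1 y6=1 y7=0
That's 7 in total.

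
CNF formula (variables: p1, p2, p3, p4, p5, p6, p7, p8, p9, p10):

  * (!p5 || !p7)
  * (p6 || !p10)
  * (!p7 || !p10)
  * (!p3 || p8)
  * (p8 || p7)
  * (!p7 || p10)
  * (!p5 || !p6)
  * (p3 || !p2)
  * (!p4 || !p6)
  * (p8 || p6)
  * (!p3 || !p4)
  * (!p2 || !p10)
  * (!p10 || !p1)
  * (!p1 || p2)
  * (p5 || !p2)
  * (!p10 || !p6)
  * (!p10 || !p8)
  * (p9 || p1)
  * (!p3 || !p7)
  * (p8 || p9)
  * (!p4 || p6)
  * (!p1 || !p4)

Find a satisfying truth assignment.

p1 = False, p2 = False, p3 = False, p4 = False, p5 = False, p6 = True, p7 = False, p8 = True, p9 = True, p10 = False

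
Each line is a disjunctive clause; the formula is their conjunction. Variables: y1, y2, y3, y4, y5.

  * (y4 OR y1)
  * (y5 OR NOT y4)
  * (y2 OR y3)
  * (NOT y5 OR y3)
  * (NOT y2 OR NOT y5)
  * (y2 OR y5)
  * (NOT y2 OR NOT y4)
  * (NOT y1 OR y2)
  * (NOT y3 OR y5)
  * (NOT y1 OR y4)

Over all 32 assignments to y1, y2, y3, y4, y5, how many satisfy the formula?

Satisfying assignments:
  y1=0 y2=0 y3=1 y4=1 y5=1
Count: 1.

1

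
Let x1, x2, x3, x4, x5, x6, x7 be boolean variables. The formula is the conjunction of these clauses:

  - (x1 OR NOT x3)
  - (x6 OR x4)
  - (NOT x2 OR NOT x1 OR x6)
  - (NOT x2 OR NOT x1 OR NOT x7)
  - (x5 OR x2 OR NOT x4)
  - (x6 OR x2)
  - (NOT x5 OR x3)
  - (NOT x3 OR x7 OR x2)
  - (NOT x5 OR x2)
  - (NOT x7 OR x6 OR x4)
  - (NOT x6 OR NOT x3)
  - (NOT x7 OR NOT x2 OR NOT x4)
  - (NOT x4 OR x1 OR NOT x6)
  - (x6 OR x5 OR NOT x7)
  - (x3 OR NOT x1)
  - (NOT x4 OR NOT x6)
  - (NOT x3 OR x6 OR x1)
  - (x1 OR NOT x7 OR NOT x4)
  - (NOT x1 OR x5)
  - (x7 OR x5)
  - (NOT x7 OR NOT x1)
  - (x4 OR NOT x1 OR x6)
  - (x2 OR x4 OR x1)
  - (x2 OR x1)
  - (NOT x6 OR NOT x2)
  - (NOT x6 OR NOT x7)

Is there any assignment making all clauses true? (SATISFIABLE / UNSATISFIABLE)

x1 = True:
  propagation gives x3=True, x6=False, x4=True, x2=False; an empty clause results — contradiction.
x1 = False:
  propagation gives x3=False, x5=False, x7=True, x6=True; an empty clause results — contradiction.
Every branch closes, so no satisfying assignment exists.

UNSATISFIABLE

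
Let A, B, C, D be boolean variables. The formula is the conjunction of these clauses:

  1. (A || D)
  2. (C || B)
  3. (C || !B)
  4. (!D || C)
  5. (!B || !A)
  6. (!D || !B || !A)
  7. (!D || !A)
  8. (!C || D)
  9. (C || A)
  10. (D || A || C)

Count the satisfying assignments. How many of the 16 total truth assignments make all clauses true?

The models are:
  A=0 B=0 C=1 D=1
  A=0 B=1 C=1 D=1
Count: 2.

2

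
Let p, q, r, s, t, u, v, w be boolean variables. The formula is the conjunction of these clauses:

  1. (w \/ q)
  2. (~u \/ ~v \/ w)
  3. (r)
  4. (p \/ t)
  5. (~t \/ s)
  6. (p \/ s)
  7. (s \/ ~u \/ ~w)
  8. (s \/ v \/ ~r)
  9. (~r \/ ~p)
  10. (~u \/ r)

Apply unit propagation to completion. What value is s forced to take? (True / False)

True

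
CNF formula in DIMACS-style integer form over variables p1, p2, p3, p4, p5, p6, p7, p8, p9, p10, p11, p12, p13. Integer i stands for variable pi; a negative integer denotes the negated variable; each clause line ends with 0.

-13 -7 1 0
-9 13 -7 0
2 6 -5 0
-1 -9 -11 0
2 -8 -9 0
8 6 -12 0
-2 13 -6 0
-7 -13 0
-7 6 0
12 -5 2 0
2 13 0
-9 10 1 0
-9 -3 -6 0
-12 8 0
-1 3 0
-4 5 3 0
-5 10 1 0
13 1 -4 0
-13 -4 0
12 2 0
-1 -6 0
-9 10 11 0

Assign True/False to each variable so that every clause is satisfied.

p4 occurs only negated in the remaining clauses — set p4 = False.
Pure literal: p7 appears only negated; assign p7 = False.
Try p1 = False.
For the remaining variables, p2 = True, p3 = True, p5 = True, p6 = False, p8 = True, p9 = True, p10 = True, p11 = False, p12 = False, p13 = True works.
Check each clause:
  1. (~p13 | p1 | ~p7) — ~p7 is true.
  2. (p13 | ~p7 | ~p9) — ~p7 is true.
  3. (p6 | p2 | ~p5) — p2 is true.
  4. (~p9 | ~p11 | ~p1) — ~p11 is true.
  5. (~p8 | ~p9 | p2) — p2 is true.
  6. (p8 | ~p12 | p6) — p8 is true.
  7. (~p6 | p13 | ~p2) — ~p6 is true.
  8. (~p7 | ~p13) — ~p7 is true.
  9. (~p7 | p6) — ~p7 is true.
  10. (p2 | p12 | ~p5) — p2 is true.
  11. (p2 | p13) — p2 is true.
  12. (p1 | p10 | ~p9) — p10 is true.
  13. (~p3 | ~p9 | ~p6) — ~p6 is true.
  14. (~p12 | p8) — p8 is true.
  15. (~p1 | p3) — p3 is true.
  16. (p3 | p5 | ~p4) — p3 is true.
  17. (p1 | p10 | ~p5) — p10 is true.
  18. (~p4 | p13 | p1) — ~p4 is true.
  19. (~p13 | ~p4) — ~p4 is true.
  20. (p12 | p2) — p2 is true.
  21. (~p6 | ~p1) — ~p6 is true.
  22. (p10 | p11 | ~p9) — p10 is true.

p1=False, p2=True, p3=True, p4=False, p5=True, p6=False, p7=False, p8=True, p9=True, p10=True, p11=False, p12=False, p13=True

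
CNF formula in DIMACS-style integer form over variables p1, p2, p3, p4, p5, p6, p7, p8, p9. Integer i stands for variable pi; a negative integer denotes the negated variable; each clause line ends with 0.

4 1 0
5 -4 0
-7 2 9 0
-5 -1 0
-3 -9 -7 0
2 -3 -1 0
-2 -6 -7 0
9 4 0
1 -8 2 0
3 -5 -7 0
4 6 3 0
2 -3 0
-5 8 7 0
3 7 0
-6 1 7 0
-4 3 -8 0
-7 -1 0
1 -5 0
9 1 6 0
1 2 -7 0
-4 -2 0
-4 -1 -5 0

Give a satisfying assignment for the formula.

p1=True, p2=True, p3=True, p4=False, p5=False, p6=False, p7=False, p8=False, p9=True

Branch on p1: take p1 = True.
  then p5 is forced to False.
  then p4 is forced to False.
  then p9 is forced to True.
  then p7 is forced to False.
  then p3 is forced to True.
  then p2 is forced to True.
p6, p8 are now unconstrained; take p6 = False, p8 = False.
Every clause has at least one true literal under this assignment.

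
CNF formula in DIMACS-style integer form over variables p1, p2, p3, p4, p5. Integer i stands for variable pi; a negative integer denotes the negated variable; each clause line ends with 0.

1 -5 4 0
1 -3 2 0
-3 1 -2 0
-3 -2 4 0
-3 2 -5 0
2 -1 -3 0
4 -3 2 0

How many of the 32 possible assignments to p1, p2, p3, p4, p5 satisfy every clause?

Case analysis on p2 and p3:
  p2=1, p3=1: remaining (p1,p4,p5) ∈ {(1,1,0); (1,1,1)} — 2.
  p2=1, p3=0: 7 of the 8 assignments to (p1,p4,p5) work.
  p2=0, p3=1: a clause becomes empty — 0.
  p2=0, p3=0: 7 of the 8 assignments to (p1,p4,p5) work.
Total: 2 + 7 + 0 + 7 = 16.

16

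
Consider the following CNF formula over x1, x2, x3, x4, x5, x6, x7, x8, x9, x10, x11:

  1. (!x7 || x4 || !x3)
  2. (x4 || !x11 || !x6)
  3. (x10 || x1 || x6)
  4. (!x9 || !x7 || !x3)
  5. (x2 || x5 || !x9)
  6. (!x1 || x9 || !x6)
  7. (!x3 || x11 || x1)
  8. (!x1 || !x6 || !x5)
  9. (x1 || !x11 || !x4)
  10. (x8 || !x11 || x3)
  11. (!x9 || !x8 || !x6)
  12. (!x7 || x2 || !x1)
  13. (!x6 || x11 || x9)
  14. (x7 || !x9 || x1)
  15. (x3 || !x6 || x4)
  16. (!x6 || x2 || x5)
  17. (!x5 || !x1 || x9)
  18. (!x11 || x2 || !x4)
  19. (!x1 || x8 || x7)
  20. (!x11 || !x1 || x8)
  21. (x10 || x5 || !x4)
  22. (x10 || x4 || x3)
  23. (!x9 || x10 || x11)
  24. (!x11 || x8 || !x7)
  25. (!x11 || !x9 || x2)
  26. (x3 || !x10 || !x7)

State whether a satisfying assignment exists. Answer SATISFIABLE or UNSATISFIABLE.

Pure literal: x2 appears only positively; assign x2 = True.
Branch on x1: take x1 = False.
Branch on x3: take x3 = True.
  then x11 is forced to True.
  then x4 is forced to False.
  then x7 is forced to False.
  then x6 is forced to False.
  then x10 is forced to True.
  then x9 is forced to False.
x5, x8 are now unconstrained; take x5 = False, x8 = False.
Every clause has at least one true literal under this assignment.
So x1=0  x2=1  x3=1  x4=0  x5=0  x6=0  x7=0  x8=0  x9=0  x10=1  x11=1 is a satisfying assignment.

SATISFIABLE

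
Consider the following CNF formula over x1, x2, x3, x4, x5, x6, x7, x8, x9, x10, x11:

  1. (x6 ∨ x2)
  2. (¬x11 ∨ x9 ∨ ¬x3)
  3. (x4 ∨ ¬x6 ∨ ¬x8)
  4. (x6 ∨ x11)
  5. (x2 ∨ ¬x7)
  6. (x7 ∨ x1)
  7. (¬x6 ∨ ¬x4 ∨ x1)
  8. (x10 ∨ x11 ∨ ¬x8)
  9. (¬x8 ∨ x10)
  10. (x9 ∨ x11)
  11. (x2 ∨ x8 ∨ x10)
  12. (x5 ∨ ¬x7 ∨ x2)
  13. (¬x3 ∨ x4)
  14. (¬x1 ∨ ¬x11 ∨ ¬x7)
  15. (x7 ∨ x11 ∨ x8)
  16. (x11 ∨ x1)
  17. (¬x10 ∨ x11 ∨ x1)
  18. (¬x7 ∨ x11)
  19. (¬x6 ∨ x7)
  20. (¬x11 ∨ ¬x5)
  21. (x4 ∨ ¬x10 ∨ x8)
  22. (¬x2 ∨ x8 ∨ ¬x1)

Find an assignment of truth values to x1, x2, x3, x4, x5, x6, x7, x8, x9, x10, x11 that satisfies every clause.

Pure literal: x3 appears only negated; assign x3 = False.
Try x1 = False.
  then x7 is forced to True.
  then x2 is forced to True.
  then x11 is forced to True.
  then x5 is forced to False.
Set x4 = False and propagate.
For the remaining variables, x6 = False, x8 = False, x9 = False, x10 = False works.

x1=0, x2=1, x3=0, x4=0, x5=0, x6=0, x7=1, x8=0, x9=0, x10=0, x11=1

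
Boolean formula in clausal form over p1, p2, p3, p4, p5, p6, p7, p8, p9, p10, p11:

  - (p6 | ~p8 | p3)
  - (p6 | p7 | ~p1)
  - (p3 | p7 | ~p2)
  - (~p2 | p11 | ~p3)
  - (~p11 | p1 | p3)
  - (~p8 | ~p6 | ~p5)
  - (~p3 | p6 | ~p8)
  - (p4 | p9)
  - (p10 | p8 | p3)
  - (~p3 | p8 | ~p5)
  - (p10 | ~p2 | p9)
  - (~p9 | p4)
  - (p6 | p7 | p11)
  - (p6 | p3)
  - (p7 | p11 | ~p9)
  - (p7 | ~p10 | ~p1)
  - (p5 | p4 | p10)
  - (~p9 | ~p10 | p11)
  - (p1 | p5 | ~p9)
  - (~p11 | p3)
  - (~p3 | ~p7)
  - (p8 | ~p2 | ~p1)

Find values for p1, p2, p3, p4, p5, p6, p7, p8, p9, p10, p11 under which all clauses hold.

p1=T, p2=T, p3=T, p4=T, p5=F, p6=T, p7=F, p8=T, p9=T, p10=F, p11=T

p4 occurs only positively in the remaining clauses — set p4 = True.
Branch on p1: take p1 = True.
Set p2 = True and propagate.
  then p8 is forced to True.
Branch on p3: take p3 = True.
  then p11 is forced to True.
  then p6 is forced to True.
  then p5 is forced to False.
  then p7 is forced to False.
  then p10 is forced to False.
  then p9 is forced to True.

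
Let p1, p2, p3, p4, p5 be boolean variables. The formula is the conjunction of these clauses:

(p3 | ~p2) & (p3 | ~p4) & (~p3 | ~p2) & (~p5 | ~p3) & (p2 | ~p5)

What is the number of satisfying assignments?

6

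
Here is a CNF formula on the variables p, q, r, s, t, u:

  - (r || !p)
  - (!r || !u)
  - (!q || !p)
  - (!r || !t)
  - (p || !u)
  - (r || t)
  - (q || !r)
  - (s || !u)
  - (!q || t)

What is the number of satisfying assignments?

4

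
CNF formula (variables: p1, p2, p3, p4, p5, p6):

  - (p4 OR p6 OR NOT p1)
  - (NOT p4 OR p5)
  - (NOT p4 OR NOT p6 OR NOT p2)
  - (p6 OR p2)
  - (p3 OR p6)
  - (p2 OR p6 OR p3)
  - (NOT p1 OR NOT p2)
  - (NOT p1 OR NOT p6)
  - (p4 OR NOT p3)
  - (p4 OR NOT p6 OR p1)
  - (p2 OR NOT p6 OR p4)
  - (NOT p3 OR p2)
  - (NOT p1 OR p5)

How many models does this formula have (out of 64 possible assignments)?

Satisfying assignments:
  p1=0 p2=0 p3=0 p4=1 p5=1 p6=1
  p1=0 p2=1 p3=1 p4=1 p5=1 p6=0
That's 2 in total.

2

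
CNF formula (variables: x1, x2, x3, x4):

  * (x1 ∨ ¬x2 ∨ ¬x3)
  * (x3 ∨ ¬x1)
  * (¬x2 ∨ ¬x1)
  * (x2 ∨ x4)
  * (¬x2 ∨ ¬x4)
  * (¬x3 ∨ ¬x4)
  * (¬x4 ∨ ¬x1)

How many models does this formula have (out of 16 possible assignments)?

2

Satisfying assignments:
  x1=F x2=F x3=F x4=T
  x1=F x2=T x3=F x4=F
Count: 2.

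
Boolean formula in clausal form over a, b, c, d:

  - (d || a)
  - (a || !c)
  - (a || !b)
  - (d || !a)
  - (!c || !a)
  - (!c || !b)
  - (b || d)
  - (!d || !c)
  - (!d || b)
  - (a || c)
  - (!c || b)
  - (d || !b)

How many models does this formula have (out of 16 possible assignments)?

1

Satisfying assignments:
  a=1 b=1 c=0 d=1
That's 1 in total.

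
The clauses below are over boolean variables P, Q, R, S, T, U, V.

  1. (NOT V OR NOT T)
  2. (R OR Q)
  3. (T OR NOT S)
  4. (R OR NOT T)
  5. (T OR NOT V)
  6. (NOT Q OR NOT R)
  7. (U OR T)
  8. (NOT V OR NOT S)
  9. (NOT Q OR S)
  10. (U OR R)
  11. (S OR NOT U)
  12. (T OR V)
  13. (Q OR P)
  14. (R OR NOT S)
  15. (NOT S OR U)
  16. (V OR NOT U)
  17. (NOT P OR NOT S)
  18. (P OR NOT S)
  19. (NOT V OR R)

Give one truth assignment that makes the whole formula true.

Set P = True and propagate.
  then S is forced to False.
  then Q is forced to False.
  then R is forced to True.
  then U is forced to False.
  then T is forced to True.
  then V is forced to False.

P = 1, Q = 0, R = 1, S = 0, T = 1, U = 0, V = 0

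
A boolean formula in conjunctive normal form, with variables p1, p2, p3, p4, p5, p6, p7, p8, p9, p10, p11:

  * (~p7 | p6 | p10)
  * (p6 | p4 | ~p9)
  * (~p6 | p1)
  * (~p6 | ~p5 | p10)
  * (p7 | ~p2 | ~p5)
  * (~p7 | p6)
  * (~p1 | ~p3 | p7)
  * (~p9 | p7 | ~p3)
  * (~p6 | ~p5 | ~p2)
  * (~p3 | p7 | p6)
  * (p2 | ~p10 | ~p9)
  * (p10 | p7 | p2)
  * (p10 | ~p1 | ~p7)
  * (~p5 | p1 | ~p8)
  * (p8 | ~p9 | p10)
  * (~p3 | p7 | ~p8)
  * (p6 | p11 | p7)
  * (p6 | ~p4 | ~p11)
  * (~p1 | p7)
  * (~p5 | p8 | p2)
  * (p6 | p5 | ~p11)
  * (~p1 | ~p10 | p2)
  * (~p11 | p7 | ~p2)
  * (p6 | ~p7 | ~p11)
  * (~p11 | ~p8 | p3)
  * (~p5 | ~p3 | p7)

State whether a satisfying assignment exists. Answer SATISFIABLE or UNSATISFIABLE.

SATISFIABLE

Pure literal: p9 appears only negated; assign p9 = False.
Branch on p1: take p1 = True.
  then p7 is forced to True.
  then p6 is forced to True.
  then p10 is forced to True.
  then p2 is forced to True.
  then p5 is forced to False.
For the remaining variables, p3 = True, p4 = False, p8 = True, p11 = False works.
So p1=T, p2=T, p3=T, p4=F, p5=F, p6=T, p7=T, p8=T, p9=F, p10=T, p11=F is a satisfying assignment.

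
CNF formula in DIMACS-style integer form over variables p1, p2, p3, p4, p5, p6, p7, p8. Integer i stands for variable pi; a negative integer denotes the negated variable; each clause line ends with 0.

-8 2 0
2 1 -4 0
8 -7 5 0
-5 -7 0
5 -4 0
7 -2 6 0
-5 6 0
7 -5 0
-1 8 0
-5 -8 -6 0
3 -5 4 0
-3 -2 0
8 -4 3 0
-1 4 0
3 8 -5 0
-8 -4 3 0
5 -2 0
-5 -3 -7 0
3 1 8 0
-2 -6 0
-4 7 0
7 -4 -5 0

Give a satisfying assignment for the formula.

p1 = 0, p2 = 0, p3 = 1, p4 = 0, p5 = 0, p6 = 0, p7 = 0, p8 = 0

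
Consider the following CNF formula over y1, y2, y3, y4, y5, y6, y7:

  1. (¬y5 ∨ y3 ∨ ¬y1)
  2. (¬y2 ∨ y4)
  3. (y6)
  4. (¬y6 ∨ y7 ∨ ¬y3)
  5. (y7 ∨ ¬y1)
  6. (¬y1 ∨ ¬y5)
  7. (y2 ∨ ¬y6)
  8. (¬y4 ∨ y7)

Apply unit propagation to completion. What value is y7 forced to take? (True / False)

Unit clause (y6) sets y6 = True.
(y2 ∨ ¬y6): since y6 = True, the clause reduces to (y2). y2 = True.
In (y4 ∨ ¬y2), ¬y2 is now false; y4 must hold, so y4 = True.
(¬y4 ∨ y7) with y4 = True leaves only y7, so y7 = True.

True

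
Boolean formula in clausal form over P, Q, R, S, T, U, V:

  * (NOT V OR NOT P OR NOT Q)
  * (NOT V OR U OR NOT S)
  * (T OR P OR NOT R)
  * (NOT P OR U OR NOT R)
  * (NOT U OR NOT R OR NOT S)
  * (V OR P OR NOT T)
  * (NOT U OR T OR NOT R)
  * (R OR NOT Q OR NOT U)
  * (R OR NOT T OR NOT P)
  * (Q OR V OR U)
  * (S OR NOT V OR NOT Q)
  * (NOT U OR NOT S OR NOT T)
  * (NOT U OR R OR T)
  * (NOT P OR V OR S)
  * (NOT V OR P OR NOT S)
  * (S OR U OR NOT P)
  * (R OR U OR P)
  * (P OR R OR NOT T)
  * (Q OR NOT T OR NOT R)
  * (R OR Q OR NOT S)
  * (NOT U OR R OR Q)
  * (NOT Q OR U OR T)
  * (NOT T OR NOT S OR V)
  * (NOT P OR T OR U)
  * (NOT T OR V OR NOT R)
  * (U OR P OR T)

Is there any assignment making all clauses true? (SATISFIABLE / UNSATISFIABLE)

U = True:
  R = True:
    propagation gives S=False, T=True, Q=True, V=False; an empty clause results — contradiction.
  R = False:
    propagation gives Q=False; an empty clause results — contradiction.
U = False:
  P = True:
    propagation gives R=False, T=False; an empty clause results — contradiction.
  P = False:
    propagation gives R=True, T=True, V=True, S=False; an empty clause results — contradiction.
Every branch closes, so no satisfying assignment exists.

UNSATISFIABLE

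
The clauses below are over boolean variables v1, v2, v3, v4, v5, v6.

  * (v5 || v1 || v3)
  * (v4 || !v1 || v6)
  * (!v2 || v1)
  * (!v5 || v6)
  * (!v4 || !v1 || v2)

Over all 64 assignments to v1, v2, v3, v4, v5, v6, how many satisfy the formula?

22

Split on v1, then v2.
  v1=T, v2=T: v3 free; 5 ways for (v4,v5,v6) × 2^1 = 10.
  v1=T, v2=F: remaining (v3,v4,v5,v6) ∈ {(F,F,F,T); (F,F,T,T); (T,F,F,T); (T,F,T,T)} — 4.
  v1=F, v2=T: a clause becomes empty — 0.
  v1=F, v2=F: v4 free; 4 ways for (v3,v5,v6) × 2^1 = 8.
Total: 10 + 4 + 0 + 8 = 22.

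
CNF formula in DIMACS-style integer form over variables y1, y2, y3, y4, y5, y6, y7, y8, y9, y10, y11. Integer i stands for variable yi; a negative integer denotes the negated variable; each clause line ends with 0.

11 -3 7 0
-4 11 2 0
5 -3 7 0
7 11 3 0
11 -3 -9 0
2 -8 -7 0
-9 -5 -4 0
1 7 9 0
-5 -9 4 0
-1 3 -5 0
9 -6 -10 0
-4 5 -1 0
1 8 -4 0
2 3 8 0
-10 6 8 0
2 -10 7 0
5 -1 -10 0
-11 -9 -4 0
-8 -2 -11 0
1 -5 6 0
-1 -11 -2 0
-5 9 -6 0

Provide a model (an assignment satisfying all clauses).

y1=False  y2=True  y3=True  y4=False  y5=False  y6=True  y7=True  y8=True  y9=False  y10=False  y11=False

Check each clause:
  1. (NOT y3 OR y11 OR y7) — y7 is true.
  2. (NOT y4 OR y2 OR y11) — y2 is true.
  3. (NOT y3 OR y5 OR y7) — y7 is true.
  4. (y11 OR y3 OR y7) — y3 is true.
  5. (NOT y9 OR NOT y3 OR y11) — NOT y9 is true.
  6. (NOT y8 OR NOT y7 OR y2) — y2 is true.
  7. (NOT y4 OR NOT y5 OR NOT y9) — NOT y5 is true.
  8. (y7 OR y9 OR y1) — y7 is true.
  9. (NOT y5 OR y4 OR NOT y9) — NOT y5 is true.
  10. (NOT y1 OR y3 OR NOT y5) — y3 is true.
  11. (y9 OR NOT y6 OR NOT y10) — NOT y10 is true.
  12. (NOT y4 OR y5 OR NOT y1) — NOT y4 is true.
  13. (y1 OR y8 OR NOT y4) — y8 is true.
  14. (y2 OR y8 OR y3) — y8 is true.
  15. (NOT y10 OR y6 OR y8) — y8 is true.
  16. (y7 OR y2 OR NOT y10) — y2 is true.
  17. (y5 OR NOT y1 OR NOT y10) — NOT y10 is true.
  18. (NOT y4 OR NOT y9 OR NOT y11) — NOT y4 is true.
  19. (NOT y2 OR NOT y11 OR NOT y8) — NOT y11 is true.
  20. (y6 OR NOT y5 OR y1) — NOT y5 is true.
  21. (NOT y11 OR NOT y1 OR NOT y2) — NOT y11 is true.
  22. (NOT y5 OR y9 OR NOT y6) — NOT y5 is true.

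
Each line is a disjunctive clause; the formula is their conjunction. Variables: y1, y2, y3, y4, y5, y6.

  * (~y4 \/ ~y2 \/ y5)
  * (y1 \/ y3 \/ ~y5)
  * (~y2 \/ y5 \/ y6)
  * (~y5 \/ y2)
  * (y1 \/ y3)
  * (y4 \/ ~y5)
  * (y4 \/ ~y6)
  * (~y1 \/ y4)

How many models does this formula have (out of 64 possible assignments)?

Split on y5, then y4.
  y5=T, y4=T: y6 free; 3 ways for (y1,y2,y3) × 2^1 = 6.
  y5=T, y4=F: a clause becomes empty — 0.
  y5=F, y4=T: y6 free; 3 ways for (y1,y2,y3) × 2^1 = 6.
  y5=F, y4=F: remaining (y1,y2,y3,y6) ∈ {(F,F,T,F)} — 1.
Total: 6 + 0 + 6 + 1 = 13.

13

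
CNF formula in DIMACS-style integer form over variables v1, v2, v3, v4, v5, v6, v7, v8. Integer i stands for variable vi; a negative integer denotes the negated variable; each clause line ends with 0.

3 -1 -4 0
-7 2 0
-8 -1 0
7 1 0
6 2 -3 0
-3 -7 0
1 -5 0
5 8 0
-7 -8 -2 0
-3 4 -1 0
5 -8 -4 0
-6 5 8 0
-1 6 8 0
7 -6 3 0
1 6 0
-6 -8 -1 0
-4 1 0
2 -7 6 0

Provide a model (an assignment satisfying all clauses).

v1=1  v2=0  v3=1  v4=1  v5=1  v6=1  v7=0  v8=0

Set v1 = True and propagate.
  then v8 is forced to False.
  then v5 is forced to True.
  then v6 is forced to True.
Set v2 = False and propagate.
  then v7 is forced to False.
  then v3 is forced to True.
  then v4 is forced to True.
Check each clause:
  1. (NOT v1 OR NOT v4 OR v3) — v3 is true.
  2. (v2 OR NOT v7) — NOT v7 is true.
  3. (NOT v8 OR NOT v1) — NOT v8 is true.
  4. (v7 OR v1) — v1 is true.
  5. (NOT v3 OR v6 OR v2) — v6 is true.
  6. (NOT v7 OR NOT v3) — NOT v7 is true.
  7. (NOT v5 OR v1) — v1 is true.
  8. (v5 OR v8) — v5 is true.
  9. (NOT v8 OR NOT v7 OR NOT v2) — NOT v8 is true.
  10. (v4 OR NOT v3 OR NOT v1) — v4 is true.
  11. (v5 OR NOT v4 OR NOT v8) — NOT v8 is true.
  12. (v5 OR v8 OR NOT v6) — v5 is true.
  13. (v6 OR v8 OR NOT v1) — v6 is true.
  14. (v3 OR v7 OR NOT v6) — v3 is true.
  15. (v6 OR v1) — v1 is true.
  16. (NOT v6 OR NOT v8 OR NOT v1) — NOT v8 is true.
  17. (v1 OR NOT v4) — v1 is true.
  18. (NOT v7 OR v6 OR v2) — NOT v7 is true.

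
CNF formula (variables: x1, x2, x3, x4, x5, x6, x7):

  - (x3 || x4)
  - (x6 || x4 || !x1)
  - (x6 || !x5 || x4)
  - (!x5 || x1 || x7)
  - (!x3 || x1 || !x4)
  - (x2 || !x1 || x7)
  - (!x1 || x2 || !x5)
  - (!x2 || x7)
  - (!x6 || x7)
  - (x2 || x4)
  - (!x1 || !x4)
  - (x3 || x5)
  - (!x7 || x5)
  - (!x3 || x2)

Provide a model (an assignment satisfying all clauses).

Set x1 = True and propagate.
  then x4 is forced to False.
  then x3 is forced to True.
  then x6 is forced to True.
  then x7 is forced to True.
  then x2 is forced to True.
  then x5 is forced to True.

x1=True, x2=True, x3=True, x4=False, x5=True, x6=True, x7=True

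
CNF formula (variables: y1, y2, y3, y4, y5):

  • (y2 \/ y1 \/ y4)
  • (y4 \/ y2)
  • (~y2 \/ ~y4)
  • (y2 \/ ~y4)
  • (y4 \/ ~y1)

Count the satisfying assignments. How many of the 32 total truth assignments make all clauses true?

4

Satisfying assignments:
  y1=F y2=T y3=F y4=F y5=F
  y1=F y2=T y3=F y4=F y5=T
  y1=F y2=T y3=T y4=F y5=F
  y1=F y2=T y3=T y4=F y5=T
That's 4 in total.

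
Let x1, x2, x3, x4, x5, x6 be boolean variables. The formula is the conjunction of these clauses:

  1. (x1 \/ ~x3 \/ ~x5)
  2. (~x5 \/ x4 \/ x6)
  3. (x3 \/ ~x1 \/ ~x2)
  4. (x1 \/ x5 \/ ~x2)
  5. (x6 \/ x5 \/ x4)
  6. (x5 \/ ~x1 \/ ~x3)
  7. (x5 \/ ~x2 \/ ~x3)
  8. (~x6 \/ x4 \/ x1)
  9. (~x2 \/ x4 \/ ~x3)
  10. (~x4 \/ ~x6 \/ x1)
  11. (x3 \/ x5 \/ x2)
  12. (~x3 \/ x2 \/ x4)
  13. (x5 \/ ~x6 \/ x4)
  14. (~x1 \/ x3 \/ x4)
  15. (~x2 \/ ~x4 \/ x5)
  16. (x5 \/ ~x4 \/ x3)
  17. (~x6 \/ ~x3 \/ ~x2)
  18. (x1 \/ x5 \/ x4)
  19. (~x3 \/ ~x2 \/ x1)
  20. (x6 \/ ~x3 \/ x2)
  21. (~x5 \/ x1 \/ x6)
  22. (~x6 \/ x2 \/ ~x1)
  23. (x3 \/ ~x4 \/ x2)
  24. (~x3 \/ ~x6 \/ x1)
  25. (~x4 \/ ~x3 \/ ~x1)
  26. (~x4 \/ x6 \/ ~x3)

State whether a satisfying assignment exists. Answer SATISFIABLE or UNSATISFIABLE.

x3 = True:
  x1 = True:
    propagation gives x5=True, x4=False, x6=True, x2=False; an empty clause results — contradiction.
  x1 = False:
    propagation gives x5=False, x2=False, x4=True, x6=False; an empty clause results — contradiction.
x3 = False:
  x4 = True:
    propagation gives x5=True, x2=True, x1=False, x6=False; an empty clause results — contradiction.
  x4 = False:
    propagation gives x1=False, x6=False, x5=False; an empty clause results — contradiction.
Every branch closes, so no satisfying assignment exists.

UNSATISFIABLE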